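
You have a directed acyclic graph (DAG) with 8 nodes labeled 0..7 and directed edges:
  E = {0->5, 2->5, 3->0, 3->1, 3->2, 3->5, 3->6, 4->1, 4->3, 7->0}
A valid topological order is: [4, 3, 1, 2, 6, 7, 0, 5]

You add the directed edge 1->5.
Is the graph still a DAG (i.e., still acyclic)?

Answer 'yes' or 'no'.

Given toposort: [4, 3, 1, 2, 6, 7, 0, 5]
Position of 1: index 2; position of 5: index 7
New edge 1->5: forward
Forward edge: respects the existing order. Still a DAG, same toposort still valid.
Still a DAG? yes

Answer: yes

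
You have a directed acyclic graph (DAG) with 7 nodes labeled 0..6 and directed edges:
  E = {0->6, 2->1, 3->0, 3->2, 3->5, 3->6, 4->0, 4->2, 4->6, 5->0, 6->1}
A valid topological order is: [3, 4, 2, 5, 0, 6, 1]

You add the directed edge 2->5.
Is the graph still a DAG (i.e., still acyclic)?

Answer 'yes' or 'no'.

Given toposort: [3, 4, 2, 5, 0, 6, 1]
Position of 2: index 2; position of 5: index 3
New edge 2->5: forward
Forward edge: respects the existing order. Still a DAG, same toposort still valid.
Still a DAG? yes

Answer: yes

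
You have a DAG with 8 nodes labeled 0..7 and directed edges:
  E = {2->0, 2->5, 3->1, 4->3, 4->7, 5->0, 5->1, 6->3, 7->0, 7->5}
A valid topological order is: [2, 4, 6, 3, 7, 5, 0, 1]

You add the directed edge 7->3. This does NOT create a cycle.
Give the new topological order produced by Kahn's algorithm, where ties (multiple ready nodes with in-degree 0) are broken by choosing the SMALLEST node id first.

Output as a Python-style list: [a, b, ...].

Old toposort: [2, 4, 6, 3, 7, 5, 0, 1]
Added edge: 7->3
Position of 7 (4) > position of 3 (3). Must reorder: 7 must now come before 3.
Run Kahn's algorithm (break ties by smallest node id):
  initial in-degrees: [3, 2, 0, 3, 0, 2, 0, 1]
  ready (indeg=0): [2, 4, 6]
  pop 2: indeg[0]->2; indeg[5]->1 | ready=[4, 6] | order so far=[2]
  pop 4: indeg[3]->2; indeg[7]->0 | ready=[6, 7] | order so far=[2, 4]
  pop 6: indeg[3]->1 | ready=[7] | order so far=[2, 4, 6]
  pop 7: indeg[0]->1; indeg[3]->0; indeg[5]->0 | ready=[3, 5] | order so far=[2, 4, 6, 7]
  pop 3: indeg[1]->1 | ready=[5] | order so far=[2, 4, 6, 7, 3]
  pop 5: indeg[0]->0; indeg[1]->0 | ready=[0, 1] | order so far=[2, 4, 6, 7, 3, 5]
  pop 0: no out-edges | ready=[1] | order so far=[2, 4, 6, 7, 3, 5, 0]
  pop 1: no out-edges | ready=[] | order so far=[2, 4, 6, 7, 3, 5, 0, 1]
  Result: [2, 4, 6, 7, 3, 5, 0, 1]

Answer: [2, 4, 6, 7, 3, 5, 0, 1]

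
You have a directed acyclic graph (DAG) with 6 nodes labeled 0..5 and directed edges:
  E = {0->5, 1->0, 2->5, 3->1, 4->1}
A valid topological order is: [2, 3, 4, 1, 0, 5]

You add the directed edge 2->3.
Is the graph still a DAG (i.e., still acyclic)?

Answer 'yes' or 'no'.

Answer: yes

Derivation:
Given toposort: [2, 3, 4, 1, 0, 5]
Position of 2: index 0; position of 3: index 1
New edge 2->3: forward
Forward edge: respects the existing order. Still a DAG, same toposort still valid.
Still a DAG? yes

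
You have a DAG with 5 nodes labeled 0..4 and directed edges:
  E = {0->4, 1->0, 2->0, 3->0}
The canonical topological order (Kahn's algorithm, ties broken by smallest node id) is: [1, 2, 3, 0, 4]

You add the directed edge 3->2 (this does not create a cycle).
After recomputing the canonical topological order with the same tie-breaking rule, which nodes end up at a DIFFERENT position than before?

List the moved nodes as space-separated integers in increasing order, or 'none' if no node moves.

Old toposort: [1, 2, 3, 0, 4]
Added edge 3->2
Recompute Kahn (smallest-id tiebreak):
  initial in-degrees: [3, 0, 1, 0, 1]
  ready (indeg=0): [1, 3]
  pop 1: indeg[0]->2 | ready=[3] | order so far=[1]
  pop 3: indeg[0]->1; indeg[2]->0 | ready=[2] | order so far=[1, 3]
  pop 2: indeg[0]->0 | ready=[0] | order so far=[1, 3, 2]
  pop 0: indeg[4]->0 | ready=[4] | order so far=[1, 3, 2, 0]
  pop 4: no out-edges | ready=[] | order so far=[1, 3, 2, 0, 4]
New canonical toposort: [1, 3, 2, 0, 4]
Compare positions:
  Node 0: index 3 -> 3 (same)
  Node 1: index 0 -> 0 (same)
  Node 2: index 1 -> 2 (moved)
  Node 3: index 2 -> 1 (moved)
  Node 4: index 4 -> 4 (same)
Nodes that changed position: 2 3

Answer: 2 3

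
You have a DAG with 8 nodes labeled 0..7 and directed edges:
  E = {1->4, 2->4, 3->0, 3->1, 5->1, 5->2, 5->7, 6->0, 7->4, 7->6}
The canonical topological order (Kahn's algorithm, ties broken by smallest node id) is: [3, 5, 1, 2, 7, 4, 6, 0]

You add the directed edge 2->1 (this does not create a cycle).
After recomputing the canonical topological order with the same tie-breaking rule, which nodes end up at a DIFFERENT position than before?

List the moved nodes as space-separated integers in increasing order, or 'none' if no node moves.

Old toposort: [3, 5, 1, 2, 7, 4, 6, 0]
Added edge 2->1
Recompute Kahn (smallest-id tiebreak):
  initial in-degrees: [2, 3, 1, 0, 3, 0, 1, 1]
  ready (indeg=0): [3, 5]
  pop 3: indeg[0]->1; indeg[1]->2 | ready=[5] | order so far=[3]
  pop 5: indeg[1]->1; indeg[2]->0; indeg[7]->0 | ready=[2, 7] | order so far=[3, 5]
  pop 2: indeg[1]->0; indeg[4]->2 | ready=[1, 7] | order so far=[3, 5, 2]
  pop 1: indeg[4]->1 | ready=[7] | order so far=[3, 5, 2, 1]
  pop 7: indeg[4]->0; indeg[6]->0 | ready=[4, 6] | order so far=[3, 5, 2, 1, 7]
  pop 4: no out-edges | ready=[6] | order so far=[3, 5, 2, 1, 7, 4]
  pop 6: indeg[0]->0 | ready=[0] | order so far=[3, 5, 2, 1, 7, 4, 6]
  pop 0: no out-edges | ready=[] | order so far=[3, 5, 2, 1, 7, 4, 6, 0]
New canonical toposort: [3, 5, 2, 1, 7, 4, 6, 0]
Compare positions:
  Node 0: index 7 -> 7 (same)
  Node 1: index 2 -> 3 (moved)
  Node 2: index 3 -> 2 (moved)
  Node 3: index 0 -> 0 (same)
  Node 4: index 5 -> 5 (same)
  Node 5: index 1 -> 1 (same)
  Node 6: index 6 -> 6 (same)
  Node 7: index 4 -> 4 (same)
Nodes that changed position: 1 2

Answer: 1 2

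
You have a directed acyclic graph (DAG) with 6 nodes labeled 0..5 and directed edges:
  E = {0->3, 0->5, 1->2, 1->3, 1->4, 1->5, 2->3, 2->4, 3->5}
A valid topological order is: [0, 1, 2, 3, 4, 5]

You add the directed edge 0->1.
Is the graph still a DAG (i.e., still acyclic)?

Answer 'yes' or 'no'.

Given toposort: [0, 1, 2, 3, 4, 5]
Position of 0: index 0; position of 1: index 1
New edge 0->1: forward
Forward edge: respects the existing order. Still a DAG, same toposort still valid.
Still a DAG? yes

Answer: yes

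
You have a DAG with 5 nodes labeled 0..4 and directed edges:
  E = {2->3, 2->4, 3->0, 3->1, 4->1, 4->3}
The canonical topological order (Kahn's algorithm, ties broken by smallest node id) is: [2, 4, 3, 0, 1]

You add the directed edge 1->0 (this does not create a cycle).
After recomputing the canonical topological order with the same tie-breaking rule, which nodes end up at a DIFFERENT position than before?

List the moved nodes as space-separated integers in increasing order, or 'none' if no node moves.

Old toposort: [2, 4, 3, 0, 1]
Added edge 1->0
Recompute Kahn (smallest-id tiebreak):
  initial in-degrees: [2, 2, 0, 2, 1]
  ready (indeg=0): [2]
  pop 2: indeg[3]->1; indeg[4]->0 | ready=[4] | order so far=[2]
  pop 4: indeg[1]->1; indeg[3]->0 | ready=[3] | order so far=[2, 4]
  pop 3: indeg[0]->1; indeg[1]->0 | ready=[1] | order so far=[2, 4, 3]
  pop 1: indeg[0]->0 | ready=[0] | order so far=[2, 4, 3, 1]
  pop 0: no out-edges | ready=[] | order so far=[2, 4, 3, 1, 0]
New canonical toposort: [2, 4, 3, 1, 0]
Compare positions:
  Node 0: index 3 -> 4 (moved)
  Node 1: index 4 -> 3 (moved)
  Node 2: index 0 -> 0 (same)
  Node 3: index 2 -> 2 (same)
  Node 4: index 1 -> 1 (same)
Nodes that changed position: 0 1

Answer: 0 1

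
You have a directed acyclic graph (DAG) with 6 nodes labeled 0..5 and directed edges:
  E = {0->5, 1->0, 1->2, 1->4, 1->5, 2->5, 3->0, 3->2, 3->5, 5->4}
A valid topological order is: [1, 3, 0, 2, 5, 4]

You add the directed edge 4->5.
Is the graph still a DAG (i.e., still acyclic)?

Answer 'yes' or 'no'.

Given toposort: [1, 3, 0, 2, 5, 4]
Position of 4: index 5; position of 5: index 4
New edge 4->5: backward (u after v in old order)
Backward edge: old toposort is now invalid. Check if this creates a cycle.
Does 5 already reach 4? Reachable from 5: [4, 5]. YES -> cycle!
Still a DAG? no

Answer: no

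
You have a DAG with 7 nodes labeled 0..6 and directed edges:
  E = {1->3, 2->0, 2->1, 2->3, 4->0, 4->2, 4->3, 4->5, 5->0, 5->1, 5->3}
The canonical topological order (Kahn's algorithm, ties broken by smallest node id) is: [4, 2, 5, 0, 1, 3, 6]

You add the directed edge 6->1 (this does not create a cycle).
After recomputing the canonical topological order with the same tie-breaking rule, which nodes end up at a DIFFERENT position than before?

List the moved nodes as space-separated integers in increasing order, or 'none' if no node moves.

Answer: 1 3 6

Derivation:
Old toposort: [4, 2, 5, 0, 1, 3, 6]
Added edge 6->1
Recompute Kahn (smallest-id tiebreak):
  initial in-degrees: [3, 3, 1, 4, 0, 1, 0]
  ready (indeg=0): [4, 6]
  pop 4: indeg[0]->2; indeg[2]->0; indeg[3]->3; indeg[5]->0 | ready=[2, 5, 6] | order so far=[4]
  pop 2: indeg[0]->1; indeg[1]->2; indeg[3]->2 | ready=[5, 6] | order so far=[4, 2]
  pop 5: indeg[0]->0; indeg[1]->1; indeg[3]->1 | ready=[0, 6] | order so far=[4, 2, 5]
  pop 0: no out-edges | ready=[6] | order so far=[4, 2, 5, 0]
  pop 6: indeg[1]->0 | ready=[1] | order so far=[4, 2, 5, 0, 6]
  pop 1: indeg[3]->0 | ready=[3] | order so far=[4, 2, 5, 0, 6, 1]
  pop 3: no out-edges | ready=[] | order so far=[4, 2, 5, 0, 6, 1, 3]
New canonical toposort: [4, 2, 5, 0, 6, 1, 3]
Compare positions:
  Node 0: index 3 -> 3 (same)
  Node 1: index 4 -> 5 (moved)
  Node 2: index 1 -> 1 (same)
  Node 3: index 5 -> 6 (moved)
  Node 4: index 0 -> 0 (same)
  Node 5: index 2 -> 2 (same)
  Node 6: index 6 -> 4 (moved)
Nodes that changed position: 1 3 6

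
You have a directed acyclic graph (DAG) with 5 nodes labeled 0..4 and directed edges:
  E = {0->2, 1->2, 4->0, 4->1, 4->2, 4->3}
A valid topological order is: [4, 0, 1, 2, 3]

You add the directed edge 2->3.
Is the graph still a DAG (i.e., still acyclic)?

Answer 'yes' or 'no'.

Given toposort: [4, 0, 1, 2, 3]
Position of 2: index 3; position of 3: index 4
New edge 2->3: forward
Forward edge: respects the existing order. Still a DAG, same toposort still valid.
Still a DAG? yes

Answer: yes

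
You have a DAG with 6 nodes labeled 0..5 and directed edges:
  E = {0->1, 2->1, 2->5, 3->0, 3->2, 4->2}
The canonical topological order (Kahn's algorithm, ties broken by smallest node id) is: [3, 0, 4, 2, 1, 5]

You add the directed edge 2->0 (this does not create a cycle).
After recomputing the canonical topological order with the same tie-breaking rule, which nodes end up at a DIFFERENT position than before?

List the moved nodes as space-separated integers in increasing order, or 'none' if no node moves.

Answer: 0 2 4

Derivation:
Old toposort: [3, 0, 4, 2, 1, 5]
Added edge 2->0
Recompute Kahn (smallest-id tiebreak):
  initial in-degrees: [2, 2, 2, 0, 0, 1]
  ready (indeg=0): [3, 4]
  pop 3: indeg[0]->1; indeg[2]->1 | ready=[4] | order so far=[3]
  pop 4: indeg[2]->0 | ready=[2] | order so far=[3, 4]
  pop 2: indeg[0]->0; indeg[1]->1; indeg[5]->0 | ready=[0, 5] | order so far=[3, 4, 2]
  pop 0: indeg[1]->0 | ready=[1, 5] | order so far=[3, 4, 2, 0]
  pop 1: no out-edges | ready=[5] | order so far=[3, 4, 2, 0, 1]
  pop 5: no out-edges | ready=[] | order so far=[3, 4, 2, 0, 1, 5]
New canonical toposort: [3, 4, 2, 0, 1, 5]
Compare positions:
  Node 0: index 1 -> 3 (moved)
  Node 1: index 4 -> 4 (same)
  Node 2: index 3 -> 2 (moved)
  Node 3: index 0 -> 0 (same)
  Node 4: index 2 -> 1 (moved)
  Node 5: index 5 -> 5 (same)
Nodes that changed position: 0 2 4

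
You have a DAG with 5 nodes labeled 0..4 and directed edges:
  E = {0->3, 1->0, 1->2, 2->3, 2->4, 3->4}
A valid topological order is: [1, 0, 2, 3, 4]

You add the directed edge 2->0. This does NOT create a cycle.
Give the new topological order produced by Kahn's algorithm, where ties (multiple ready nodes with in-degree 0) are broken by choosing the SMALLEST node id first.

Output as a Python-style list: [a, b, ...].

Answer: [1, 2, 0, 3, 4]

Derivation:
Old toposort: [1, 0, 2, 3, 4]
Added edge: 2->0
Position of 2 (2) > position of 0 (1). Must reorder: 2 must now come before 0.
Run Kahn's algorithm (break ties by smallest node id):
  initial in-degrees: [2, 0, 1, 2, 2]
  ready (indeg=0): [1]
  pop 1: indeg[0]->1; indeg[2]->0 | ready=[2] | order so far=[1]
  pop 2: indeg[0]->0; indeg[3]->1; indeg[4]->1 | ready=[0] | order so far=[1, 2]
  pop 0: indeg[3]->0 | ready=[3] | order so far=[1, 2, 0]
  pop 3: indeg[4]->0 | ready=[4] | order so far=[1, 2, 0, 3]
  pop 4: no out-edges | ready=[] | order so far=[1, 2, 0, 3, 4]
  Result: [1, 2, 0, 3, 4]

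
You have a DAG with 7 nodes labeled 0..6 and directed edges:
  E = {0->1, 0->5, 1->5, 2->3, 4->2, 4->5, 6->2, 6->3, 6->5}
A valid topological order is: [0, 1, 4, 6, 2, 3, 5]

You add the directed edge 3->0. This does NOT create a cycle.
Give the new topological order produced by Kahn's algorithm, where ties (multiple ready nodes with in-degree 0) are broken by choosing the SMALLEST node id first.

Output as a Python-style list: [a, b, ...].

Old toposort: [0, 1, 4, 6, 2, 3, 5]
Added edge: 3->0
Position of 3 (5) > position of 0 (0). Must reorder: 3 must now come before 0.
Run Kahn's algorithm (break ties by smallest node id):
  initial in-degrees: [1, 1, 2, 2, 0, 4, 0]
  ready (indeg=0): [4, 6]
  pop 4: indeg[2]->1; indeg[5]->3 | ready=[6] | order so far=[4]
  pop 6: indeg[2]->0; indeg[3]->1; indeg[5]->2 | ready=[2] | order so far=[4, 6]
  pop 2: indeg[3]->0 | ready=[3] | order so far=[4, 6, 2]
  pop 3: indeg[0]->0 | ready=[0] | order so far=[4, 6, 2, 3]
  pop 0: indeg[1]->0; indeg[5]->1 | ready=[1] | order so far=[4, 6, 2, 3, 0]
  pop 1: indeg[5]->0 | ready=[5] | order so far=[4, 6, 2, 3, 0, 1]
  pop 5: no out-edges | ready=[] | order so far=[4, 6, 2, 3, 0, 1, 5]
  Result: [4, 6, 2, 3, 0, 1, 5]

Answer: [4, 6, 2, 3, 0, 1, 5]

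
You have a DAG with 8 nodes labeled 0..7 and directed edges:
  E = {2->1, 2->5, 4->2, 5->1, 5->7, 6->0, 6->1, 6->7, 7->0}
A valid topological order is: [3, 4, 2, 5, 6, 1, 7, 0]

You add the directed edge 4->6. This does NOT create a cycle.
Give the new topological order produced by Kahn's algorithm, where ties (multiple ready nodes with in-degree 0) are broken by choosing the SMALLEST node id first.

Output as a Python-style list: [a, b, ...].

Answer: [3, 4, 2, 5, 6, 1, 7, 0]

Derivation:
Old toposort: [3, 4, 2, 5, 6, 1, 7, 0]
Added edge: 4->6
Position of 4 (1) < position of 6 (4). Old order still valid.
Run Kahn's algorithm (break ties by smallest node id):
  initial in-degrees: [2, 3, 1, 0, 0, 1, 1, 2]
  ready (indeg=0): [3, 4]
  pop 3: no out-edges | ready=[4] | order so far=[3]
  pop 4: indeg[2]->0; indeg[6]->0 | ready=[2, 6] | order so far=[3, 4]
  pop 2: indeg[1]->2; indeg[5]->0 | ready=[5, 6] | order so far=[3, 4, 2]
  pop 5: indeg[1]->1; indeg[7]->1 | ready=[6] | order so far=[3, 4, 2, 5]
  pop 6: indeg[0]->1; indeg[1]->0; indeg[7]->0 | ready=[1, 7] | order so far=[3, 4, 2, 5, 6]
  pop 1: no out-edges | ready=[7] | order so far=[3, 4, 2, 5, 6, 1]
  pop 7: indeg[0]->0 | ready=[0] | order so far=[3, 4, 2, 5, 6, 1, 7]
  pop 0: no out-edges | ready=[] | order so far=[3, 4, 2, 5, 6, 1, 7, 0]
  Result: [3, 4, 2, 5, 6, 1, 7, 0]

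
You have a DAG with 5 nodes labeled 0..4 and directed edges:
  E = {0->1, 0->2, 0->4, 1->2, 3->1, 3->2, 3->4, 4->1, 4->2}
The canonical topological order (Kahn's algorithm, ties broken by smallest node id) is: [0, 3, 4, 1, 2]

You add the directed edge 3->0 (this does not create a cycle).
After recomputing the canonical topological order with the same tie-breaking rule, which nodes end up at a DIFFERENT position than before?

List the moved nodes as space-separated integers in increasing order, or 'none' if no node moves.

Old toposort: [0, 3, 4, 1, 2]
Added edge 3->0
Recompute Kahn (smallest-id tiebreak):
  initial in-degrees: [1, 3, 4, 0, 2]
  ready (indeg=0): [3]
  pop 3: indeg[0]->0; indeg[1]->2; indeg[2]->3; indeg[4]->1 | ready=[0] | order so far=[3]
  pop 0: indeg[1]->1; indeg[2]->2; indeg[4]->0 | ready=[4] | order so far=[3, 0]
  pop 4: indeg[1]->0; indeg[2]->1 | ready=[1] | order so far=[3, 0, 4]
  pop 1: indeg[2]->0 | ready=[2] | order so far=[3, 0, 4, 1]
  pop 2: no out-edges | ready=[] | order so far=[3, 0, 4, 1, 2]
New canonical toposort: [3, 0, 4, 1, 2]
Compare positions:
  Node 0: index 0 -> 1 (moved)
  Node 1: index 3 -> 3 (same)
  Node 2: index 4 -> 4 (same)
  Node 3: index 1 -> 0 (moved)
  Node 4: index 2 -> 2 (same)
Nodes that changed position: 0 3

Answer: 0 3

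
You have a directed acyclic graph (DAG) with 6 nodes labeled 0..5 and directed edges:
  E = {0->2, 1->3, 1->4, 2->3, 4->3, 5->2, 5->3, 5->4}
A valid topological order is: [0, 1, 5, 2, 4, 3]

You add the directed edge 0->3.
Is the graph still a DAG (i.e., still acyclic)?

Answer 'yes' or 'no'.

Given toposort: [0, 1, 5, 2, 4, 3]
Position of 0: index 0; position of 3: index 5
New edge 0->3: forward
Forward edge: respects the existing order. Still a DAG, same toposort still valid.
Still a DAG? yes

Answer: yes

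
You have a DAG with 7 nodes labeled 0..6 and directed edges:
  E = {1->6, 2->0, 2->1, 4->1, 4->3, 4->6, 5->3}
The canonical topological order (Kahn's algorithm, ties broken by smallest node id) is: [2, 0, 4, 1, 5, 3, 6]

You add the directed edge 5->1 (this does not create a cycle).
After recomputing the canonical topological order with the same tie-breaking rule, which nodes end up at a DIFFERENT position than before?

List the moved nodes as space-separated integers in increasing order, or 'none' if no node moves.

Answer: 1 5

Derivation:
Old toposort: [2, 0, 4, 1, 5, 3, 6]
Added edge 5->1
Recompute Kahn (smallest-id tiebreak):
  initial in-degrees: [1, 3, 0, 2, 0, 0, 2]
  ready (indeg=0): [2, 4, 5]
  pop 2: indeg[0]->0; indeg[1]->2 | ready=[0, 4, 5] | order so far=[2]
  pop 0: no out-edges | ready=[4, 5] | order so far=[2, 0]
  pop 4: indeg[1]->1; indeg[3]->1; indeg[6]->1 | ready=[5] | order so far=[2, 0, 4]
  pop 5: indeg[1]->0; indeg[3]->0 | ready=[1, 3] | order so far=[2, 0, 4, 5]
  pop 1: indeg[6]->0 | ready=[3, 6] | order so far=[2, 0, 4, 5, 1]
  pop 3: no out-edges | ready=[6] | order so far=[2, 0, 4, 5, 1, 3]
  pop 6: no out-edges | ready=[] | order so far=[2, 0, 4, 5, 1, 3, 6]
New canonical toposort: [2, 0, 4, 5, 1, 3, 6]
Compare positions:
  Node 0: index 1 -> 1 (same)
  Node 1: index 3 -> 4 (moved)
  Node 2: index 0 -> 0 (same)
  Node 3: index 5 -> 5 (same)
  Node 4: index 2 -> 2 (same)
  Node 5: index 4 -> 3 (moved)
  Node 6: index 6 -> 6 (same)
Nodes that changed position: 1 5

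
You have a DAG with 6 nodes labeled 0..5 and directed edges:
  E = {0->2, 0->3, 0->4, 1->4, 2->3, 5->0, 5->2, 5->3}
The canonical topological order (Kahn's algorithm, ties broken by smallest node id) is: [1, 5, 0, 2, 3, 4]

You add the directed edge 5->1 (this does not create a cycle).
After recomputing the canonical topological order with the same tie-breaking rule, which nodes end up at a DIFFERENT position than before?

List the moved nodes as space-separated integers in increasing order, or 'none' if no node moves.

Old toposort: [1, 5, 0, 2, 3, 4]
Added edge 5->1
Recompute Kahn (smallest-id tiebreak):
  initial in-degrees: [1, 1, 2, 3, 2, 0]
  ready (indeg=0): [5]
  pop 5: indeg[0]->0; indeg[1]->0; indeg[2]->1; indeg[3]->2 | ready=[0, 1] | order so far=[5]
  pop 0: indeg[2]->0; indeg[3]->1; indeg[4]->1 | ready=[1, 2] | order so far=[5, 0]
  pop 1: indeg[4]->0 | ready=[2, 4] | order so far=[5, 0, 1]
  pop 2: indeg[3]->0 | ready=[3, 4] | order so far=[5, 0, 1, 2]
  pop 3: no out-edges | ready=[4] | order so far=[5, 0, 1, 2, 3]
  pop 4: no out-edges | ready=[] | order so far=[5, 0, 1, 2, 3, 4]
New canonical toposort: [5, 0, 1, 2, 3, 4]
Compare positions:
  Node 0: index 2 -> 1 (moved)
  Node 1: index 0 -> 2 (moved)
  Node 2: index 3 -> 3 (same)
  Node 3: index 4 -> 4 (same)
  Node 4: index 5 -> 5 (same)
  Node 5: index 1 -> 0 (moved)
Nodes that changed position: 0 1 5

Answer: 0 1 5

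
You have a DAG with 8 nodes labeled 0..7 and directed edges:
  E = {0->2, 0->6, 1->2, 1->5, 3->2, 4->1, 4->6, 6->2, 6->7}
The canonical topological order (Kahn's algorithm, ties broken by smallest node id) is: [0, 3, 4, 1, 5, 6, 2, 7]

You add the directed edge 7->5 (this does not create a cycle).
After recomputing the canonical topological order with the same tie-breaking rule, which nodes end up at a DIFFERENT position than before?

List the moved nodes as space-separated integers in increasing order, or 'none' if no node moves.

Answer: 2 5 6 7

Derivation:
Old toposort: [0, 3, 4, 1, 5, 6, 2, 7]
Added edge 7->5
Recompute Kahn (smallest-id tiebreak):
  initial in-degrees: [0, 1, 4, 0, 0, 2, 2, 1]
  ready (indeg=0): [0, 3, 4]
  pop 0: indeg[2]->3; indeg[6]->1 | ready=[3, 4] | order so far=[0]
  pop 3: indeg[2]->2 | ready=[4] | order so far=[0, 3]
  pop 4: indeg[1]->0; indeg[6]->0 | ready=[1, 6] | order so far=[0, 3, 4]
  pop 1: indeg[2]->1; indeg[5]->1 | ready=[6] | order so far=[0, 3, 4, 1]
  pop 6: indeg[2]->0; indeg[7]->0 | ready=[2, 7] | order so far=[0, 3, 4, 1, 6]
  pop 2: no out-edges | ready=[7] | order so far=[0, 3, 4, 1, 6, 2]
  pop 7: indeg[5]->0 | ready=[5] | order so far=[0, 3, 4, 1, 6, 2, 7]
  pop 5: no out-edges | ready=[] | order so far=[0, 3, 4, 1, 6, 2, 7, 5]
New canonical toposort: [0, 3, 4, 1, 6, 2, 7, 5]
Compare positions:
  Node 0: index 0 -> 0 (same)
  Node 1: index 3 -> 3 (same)
  Node 2: index 6 -> 5 (moved)
  Node 3: index 1 -> 1 (same)
  Node 4: index 2 -> 2 (same)
  Node 5: index 4 -> 7 (moved)
  Node 6: index 5 -> 4 (moved)
  Node 7: index 7 -> 6 (moved)
Nodes that changed position: 2 5 6 7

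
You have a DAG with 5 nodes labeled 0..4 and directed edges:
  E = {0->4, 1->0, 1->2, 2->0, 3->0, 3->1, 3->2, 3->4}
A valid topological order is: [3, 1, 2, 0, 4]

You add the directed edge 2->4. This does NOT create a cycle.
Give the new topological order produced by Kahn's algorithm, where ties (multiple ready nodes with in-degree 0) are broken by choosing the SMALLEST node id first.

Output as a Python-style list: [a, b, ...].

Answer: [3, 1, 2, 0, 4]

Derivation:
Old toposort: [3, 1, 2, 0, 4]
Added edge: 2->4
Position of 2 (2) < position of 4 (4). Old order still valid.
Run Kahn's algorithm (break ties by smallest node id):
  initial in-degrees: [3, 1, 2, 0, 3]
  ready (indeg=0): [3]
  pop 3: indeg[0]->2; indeg[1]->0; indeg[2]->1; indeg[4]->2 | ready=[1] | order so far=[3]
  pop 1: indeg[0]->1; indeg[2]->0 | ready=[2] | order so far=[3, 1]
  pop 2: indeg[0]->0; indeg[4]->1 | ready=[0] | order so far=[3, 1, 2]
  pop 0: indeg[4]->0 | ready=[4] | order so far=[3, 1, 2, 0]
  pop 4: no out-edges | ready=[] | order so far=[3, 1, 2, 0, 4]
  Result: [3, 1, 2, 0, 4]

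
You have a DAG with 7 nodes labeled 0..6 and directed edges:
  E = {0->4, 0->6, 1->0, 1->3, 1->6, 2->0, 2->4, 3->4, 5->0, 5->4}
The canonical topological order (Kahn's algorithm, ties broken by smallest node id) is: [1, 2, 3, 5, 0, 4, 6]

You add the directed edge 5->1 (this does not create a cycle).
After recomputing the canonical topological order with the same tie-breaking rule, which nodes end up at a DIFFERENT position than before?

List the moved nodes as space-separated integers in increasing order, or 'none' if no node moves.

Old toposort: [1, 2, 3, 5, 0, 4, 6]
Added edge 5->1
Recompute Kahn (smallest-id tiebreak):
  initial in-degrees: [3, 1, 0, 1, 4, 0, 2]
  ready (indeg=0): [2, 5]
  pop 2: indeg[0]->2; indeg[4]->3 | ready=[5] | order so far=[2]
  pop 5: indeg[0]->1; indeg[1]->0; indeg[4]->2 | ready=[1] | order so far=[2, 5]
  pop 1: indeg[0]->0; indeg[3]->0; indeg[6]->1 | ready=[0, 3] | order so far=[2, 5, 1]
  pop 0: indeg[4]->1; indeg[6]->0 | ready=[3, 6] | order so far=[2, 5, 1, 0]
  pop 3: indeg[4]->0 | ready=[4, 6] | order so far=[2, 5, 1, 0, 3]
  pop 4: no out-edges | ready=[6] | order so far=[2, 5, 1, 0, 3, 4]
  pop 6: no out-edges | ready=[] | order so far=[2, 5, 1, 0, 3, 4, 6]
New canonical toposort: [2, 5, 1, 0, 3, 4, 6]
Compare positions:
  Node 0: index 4 -> 3 (moved)
  Node 1: index 0 -> 2 (moved)
  Node 2: index 1 -> 0 (moved)
  Node 3: index 2 -> 4 (moved)
  Node 4: index 5 -> 5 (same)
  Node 5: index 3 -> 1 (moved)
  Node 6: index 6 -> 6 (same)
Nodes that changed position: 0 1 2 3 5

Answer: 0 1 2 3 5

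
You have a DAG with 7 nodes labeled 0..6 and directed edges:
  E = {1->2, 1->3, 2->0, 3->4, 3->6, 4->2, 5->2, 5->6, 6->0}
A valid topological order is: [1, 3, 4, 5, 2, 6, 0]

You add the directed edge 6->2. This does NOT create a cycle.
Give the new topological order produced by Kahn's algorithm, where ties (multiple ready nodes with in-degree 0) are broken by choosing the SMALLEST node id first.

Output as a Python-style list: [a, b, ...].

Answer: [1, 3, 4, 5, 6, 2, 0]

Derivation:
Old toposort: [1, 3, 4, 5, 2, 6, 0]
Added edge: 6->2
Position of 6 (5) > position of 2 (4). Must reorder: 6 must now come before 2.
Run Kahn's algorithm (break ties by smallest node id):
  initial in-degrees: [2, 0, 4, 1, 1, 0, 2]
  ready (indeg=0): [1, 5]
  pop 1: indeg[2]->3; indeg[3]->0 | ready=[3, 5] | order so far=[1]
  pop 3: indeg[4]->0; indeg[6]->1 | ready=[4, 5] | order so far=[1, 3]
  pop 4: indeg[2]->2 | ready=[5] | order so far=[1, 3, 4]
  pop 5: indeg[2]->1; indeg[6]->0 | ready=[6] | order so far=[1, 3, 4, 5]
  pop 6: indeg[0]->1; indeg[2]->0 | ready=[2] | order so far=[1, 3, 4, 5, 6]
  pop 2: indeg[0]->0 | ready=[0] | order so far=[1, 3, 4, 5, 6, 2]
  pop 0: no out-edges | ready=[] | order so far=[1, 3, 4, 5, 6, 2, 0]
  Result: [1, 3, 4, 5, 6, 2, 0]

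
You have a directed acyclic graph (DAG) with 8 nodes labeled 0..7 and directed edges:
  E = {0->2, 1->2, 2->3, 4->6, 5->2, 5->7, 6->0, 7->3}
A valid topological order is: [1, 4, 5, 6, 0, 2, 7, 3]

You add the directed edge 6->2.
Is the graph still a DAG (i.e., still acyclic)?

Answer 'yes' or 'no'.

Answer: yes

Derivation:
Given toposort: [1, 4, 5, 6, 0, 2, 7, 3]
Position of 6: index 3; position of 2: index 5
New edge 6->2: forward
Forward edge: respects the existing order. Still a DAG, same toposort still valid.
Still a DAG? yes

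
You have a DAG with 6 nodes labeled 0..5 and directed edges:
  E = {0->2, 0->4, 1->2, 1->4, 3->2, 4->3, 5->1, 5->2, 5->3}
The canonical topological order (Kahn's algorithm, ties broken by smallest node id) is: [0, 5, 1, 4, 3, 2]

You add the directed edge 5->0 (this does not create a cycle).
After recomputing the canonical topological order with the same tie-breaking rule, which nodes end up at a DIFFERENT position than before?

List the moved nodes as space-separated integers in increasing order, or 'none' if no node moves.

Old toposort: [0, 5, 1, 4, 3, 2]
Added edge 5->0
Recompute Kahn (smallest-id tiebreak):
  initial in-degrees: [1, 1, 4, 2, 2, 0]
  ready (indeg=0): [5]
  pop 5: indeg[0]->0; indeg[1]->0; indeg[2]->3; indeg[3]->1 | ready=[0, 1] | order so far=[5]
  pop 0: indeg[2]->2; indeg[4]->1 | ready=[1] | order so far=[5, 0]
  pop 1: indeg[2]->1; indeg[4]->0 | ready=[4] | order so far=[5, 0, 1]
  pop 4: indeg[3]->0 | ready=[3] | order so far=[5, 0, 1, 4]
  pop 3: indeg[2]->0 | ready=[2] | order so far=[5, 0, 1, 4, 3]
  pop 2: no out-edges | ready=[] | order so far=[5, 0, 1, 4, 3, 2]
New canonical toposort: [5, 0, 1, 4, 3, 2]
Compare positions:
  Node 0: index 0 -> 1 (moved)
  Node 1: index 2 -> 2 (same)
  Node 2: index 5 -> 5 (same)
  Node 3: index 4 -> 4 (same)
  Node 4: index 3 -> 3 (same)
  Node 5: index 1 -> 0 (moved)
Nodes that changed position: 0 5

Answer: 0 5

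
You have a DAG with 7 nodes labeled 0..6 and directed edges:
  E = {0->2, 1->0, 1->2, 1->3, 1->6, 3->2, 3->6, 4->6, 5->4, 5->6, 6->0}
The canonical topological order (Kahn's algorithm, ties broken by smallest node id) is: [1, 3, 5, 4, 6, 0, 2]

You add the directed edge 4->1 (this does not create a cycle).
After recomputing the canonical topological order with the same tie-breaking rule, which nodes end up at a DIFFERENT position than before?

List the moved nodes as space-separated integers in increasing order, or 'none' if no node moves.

Answer: 1 3 4 5

Derivation:
Old toposort: [1, 3, 5, 4, 6, 0, 2]
Added edge 4->1
Recompute Kahn (smallest-id tiebreak):
  initial in-degrees: [2, 1, 3, 1, 1, 0, 4]
  ready (indeg=0): [5]
  pop 5: indeg[4]->0; indeg[6]->3 | ready=[4] | order so far=[5]
  pop 4: indeg[1]->0; indeg[6]->2 | ready=[1] | order so far=[5, 4]
  pop 1: indeg[0]->1; indeg[2]->2; indeg[3]->0; indeg[6]->1 | ready=[3] | order so far=[5, 4, 1]
  pop 3: indeg[2]->1; indeg[6]->0 | ready=[6] | order so far=[5, 4, 1, 3]
  pop 6: indeg[0]->0 | ready=[0] | order so far=[5, 4, 1, 3, 6]
  pop 0: indeg[2]->0 | ready=[2] | order so far=[5, 4, 1, 3, 6, 0]
  pop 2: no out-edges | ready=[] | order so far=[5, 4, 1, 3, 6, 0, 2]
New canonical toposort: [5, 4, 1, 3, 6, 0, 2]
Compare positions:
  Node 0: index 5 -> 5 (same)
  Node 1: index 0 -> 2 (moved)
  Node 2: index 6 -> 6 (same)
  Node 3: index 1 -> 3 (moved)
  Node 4: index 3 -> 1 (moved)
  Node 5: index 2 -> 0 (moved)
  Node 6: index 4 -> 4 (same)
Nodes that changed position: 1 3 4 5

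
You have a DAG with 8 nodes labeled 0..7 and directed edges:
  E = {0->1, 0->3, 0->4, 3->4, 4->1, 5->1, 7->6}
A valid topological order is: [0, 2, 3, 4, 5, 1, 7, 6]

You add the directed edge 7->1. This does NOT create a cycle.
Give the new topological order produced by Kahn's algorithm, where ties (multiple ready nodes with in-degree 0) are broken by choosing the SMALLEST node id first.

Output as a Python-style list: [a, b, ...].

Answer: [0, 2, 3, 4, 5, 7, 1, 6]

Derivation:
Old toposort: [0, 2, 3, 4, 5, 1, 7, 6]
Added edge: 7->1
Position of 7 (6) > position of 1 (5). Must reorder: 7 must now come before 1.
Run Kahn's algorithm (break ties by smallest node id):
  initial in-degrees: [0, 4, 0, 1, 2, 0, 1, 0]
  ready (indeg=0): [0, 2, 5, 7]
  pop 0: indeg[1]->3; indeg[3]->0; indeg[4]->1 | ready=[2, 3, 5, 7] | order so far=[0]
  pop 2: no out-edges | ready=[3, 5, 7] | order so far=[0, 2]
  pop 3: indeg[4]->0 | ready=[4, 5, 7] | order so far=[0, 2, 3]
  pop 4: indeg[1]->2 | ready=[5, 7] | order so far=[0, 2, 3, 4]
  pop 5: indeg[1]->1 | ready=[7] | order so far=[0, 2, 3, 4, 5]
  pop 7: indeg[1]->0; indeg[6]->0 | ready=[1, 6] | order so far=[0, 2, 3, 4, 5, 7]
  pop 1: no out-edges | ready=[6] | order so far=[0, 2, 3, 4, 5, 7, 1]
  pop 6: no out-edges | ready=[] | order so far=[0, 2, 3, 4, 5, 7, 1, 6]
  Result: [0, 2, 3, 4, 5, 7, 1, 6]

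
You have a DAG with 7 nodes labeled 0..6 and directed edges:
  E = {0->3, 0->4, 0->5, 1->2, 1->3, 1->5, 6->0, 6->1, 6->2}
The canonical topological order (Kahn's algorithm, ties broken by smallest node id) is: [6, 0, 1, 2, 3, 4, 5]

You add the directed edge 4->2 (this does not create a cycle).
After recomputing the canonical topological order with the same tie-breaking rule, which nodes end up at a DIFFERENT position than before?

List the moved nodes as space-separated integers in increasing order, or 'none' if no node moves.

Old toposort: [6, 0, 1, 2, 3, 4, 5]
Added edge 4->2
Recompute Kahn (smallest-id tiebreak):
  initial in-degrees: [1, 1, 3, 2, 1, 2, 0]
  ready (indeg=0): [6]
  pop 6: indeg[0]->0; indeg[1]->0; indeg[2]->2 | ready=[0, 1] | order so far=[6]
  pop 0: indeg[3]->1; indeg[4]->0; indeg[5]->1 | ready=[1, 4] | order so far=[6, 0]
  pop 1: indeg[2]->1; indeg[3]->0; indeg[5]->0 | ready=[3, 4, 5] | order so far=[6, 0, 1]
  pop 3: no out-edges | ready=[4, 5] | order so far=[6, 0, 1, 3]
  pop 4: indeg[2]->0 | ready=[2, 5] | order so far=[6, 0, 1, 3, 4]
  pop 2: no out-edges | ready=[5] | order so far=[6, 0, 1, 3, 4, 2]
  pop 5: no out-edges | ready=[] | order so far=[6, 0, 1, 3, 4, 2, 5]
New canonical toposort: [6, 0, 1, 3, 4, 2, 5]
Compare positions:
  Node 0: index 1 -> 1 (same)
  Node 1: index 2 -> 2 (same)
  Node 2: index 3 -> 5 (moved)
  Node 3: index 4 -> 3 (moved)
  Node 4: index 5 -> 4 (moved)
  Node 5: index 6 -> 6 (same)
  Node 6: index 0 -> 0 (same)
Nodes that changed position: 2 3 4

Answer: 2 3 4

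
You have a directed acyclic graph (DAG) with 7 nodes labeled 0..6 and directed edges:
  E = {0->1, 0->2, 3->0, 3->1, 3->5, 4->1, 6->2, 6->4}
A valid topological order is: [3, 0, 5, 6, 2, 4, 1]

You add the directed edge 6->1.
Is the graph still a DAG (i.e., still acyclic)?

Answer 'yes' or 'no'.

Given toposort: [3, 0, 5, 6, 2, 4, 1]
Position of 6: index 3; position of 1: index 6
New edge 6->1: forward
Forward edge: respects the existing order. Still a DAG, same toposort still valid.
Still a DAG? yes

Answer: yes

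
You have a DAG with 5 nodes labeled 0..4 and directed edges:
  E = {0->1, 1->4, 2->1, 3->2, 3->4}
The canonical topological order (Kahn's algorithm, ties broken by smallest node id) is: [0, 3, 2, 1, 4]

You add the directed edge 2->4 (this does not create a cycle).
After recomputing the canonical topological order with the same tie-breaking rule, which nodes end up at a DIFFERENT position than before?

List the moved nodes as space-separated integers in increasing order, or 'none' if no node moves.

Old toposort: [0, 3, 2, 1, 4]
Added edge 2->4
Recompute Kahn (smallest-id tiebreak):
  initial in-degrees: [0, 2, 1, 0, 3]
  ready (indeg=0): [0, 3]
  pop 0: indeg[1]->1 | ready=[3] | order so far=[0]
  pop 3: indeg[2]->0; indeg[4]->2 | ready=[2] | order so far=[0, 3]
  pop 2: indeg[1]->0; indeg[4]->1 | ready=[1] | order so far=[0, 3, 2]
  pop 1: indeg[4]->0 | ready=[4] | order so far=[0, 3, 2, 1]
  pop 4: no out-edges | ready=[] | order so far=[0, 3, 2, 1, 4]
New canonical toposort: [0, 3, 2, 1, 4]
Compare positions:
  Node 0: index 0 -> 0 (same)
  Node 1: index 3 -> 3 (same)
  Node 2: index 2 -> 2 (same)
  Node 3: index 1 -> 1 (same)
  Node 4: index 4 -> 4 (same)
Nodes that changed position: none

Answer: none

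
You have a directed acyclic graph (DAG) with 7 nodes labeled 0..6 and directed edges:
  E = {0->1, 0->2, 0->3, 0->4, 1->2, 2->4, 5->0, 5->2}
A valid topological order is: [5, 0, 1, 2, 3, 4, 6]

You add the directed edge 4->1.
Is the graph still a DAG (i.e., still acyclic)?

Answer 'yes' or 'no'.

Answer: no

Derivation:
Given toposort: [5, 0, 1, 2, 3, 4, 6]
Position of 4: index 5; position of 1: index 2
New edge 4->1: backward (u after v in old order)
Backward edge: old toposort is now invalid. Check if this creates a cycle.
Does 1 already reach 4? Reachable from 1: [1, 2, 4]. YES -> cycle!
Still a DAG? no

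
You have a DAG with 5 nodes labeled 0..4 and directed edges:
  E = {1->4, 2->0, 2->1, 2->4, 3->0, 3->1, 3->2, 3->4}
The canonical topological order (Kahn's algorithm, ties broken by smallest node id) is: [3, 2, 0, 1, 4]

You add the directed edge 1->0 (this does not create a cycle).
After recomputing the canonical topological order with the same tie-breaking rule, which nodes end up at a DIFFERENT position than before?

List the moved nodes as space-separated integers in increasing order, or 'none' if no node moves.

Answer: 0 1

Derivation:
Old toposort: [3, 2, 0, 1, 4]
Added edge 1->0
Recompute Kahn (smallest-id tiebreak):
  initial in-degrees: [3, 2, 1, 0, 3]
  ready (indeg=0): [3]
  pop 3: indeg[0]->2; indeg[1]->1; indeg[2]->0; indeg[4]->2 | ready=[2] | order so far=[3]
  pop 2: indeg[0]->1; indeg[1]->0; indeg[4]->1 | ready=[1] | order so far=[3, 2]
  pop 1: indeg[0]->0; indeg[4]->0 | ready=[0, 4] | order so far=[3, 2, 1]
  pop 0: no out-edges | ready=[4] | order so far=[3, 2, 1, 0]
  pop 4: no out-edges | ready=[] | order so far=[3, 2, 1, 0, 4]
New canonical toposort: [3, 2, 1, 0, 4]
Compare positions:
  Node 0: index 2 -> 3 (moved)
  Node 1: index 3 -> 2 (moved)
  Node 2: index 1 -> 1 (same)
  Node 3: index 0 -> 0 (same)
  Node 4: index 4 -> 4 (same)
Nodes that changed position: 0 1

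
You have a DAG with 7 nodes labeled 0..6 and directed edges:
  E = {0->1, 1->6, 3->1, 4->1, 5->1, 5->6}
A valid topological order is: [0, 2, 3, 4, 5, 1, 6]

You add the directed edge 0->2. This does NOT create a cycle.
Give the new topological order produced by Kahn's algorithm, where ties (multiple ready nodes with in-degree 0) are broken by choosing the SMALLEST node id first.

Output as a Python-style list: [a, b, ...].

Old toposort: [0, 2, 3, 4, 5, 1, 6]
Added edge: 0->2
Position of 0 (0) < position of 2 (1). Old order still valid.
Run Kahn's algorithm (break ties by smallest node id):
  initial in-degrees: [0, 4, 1, 0, 0, 0, 2]
  ready (indeg=0): [0, 3, 4, 5]
  pop 0: indeg[1]->3; indeg[2]->0 | ready=[2, 3, 4, 5] | order so far=[0]
  pop 2: no out-edges | ready=[3, 4, 5] | order so far=[0, 2]
  pop 3: indeg[1]->2 | ready=[4, 5] | order so far=[0, 2, 3]
  pop 4: indeg[1]->1 | ready=[5] | order so far=[0, 2, 3, 4]
  pop 5: indeg[1]->0; indeg[6]->1 | ready=[1] | order so far=[0, 2, 3, 4, 5]
  pop 1: indeg[6]->0 | ready=[6] | order so far=[0, 2, 3, 4, 5, 1]
  pop 6: no out-edges | ready=[] | order so far=[0, 2, 3, 4, 5, 1, 6]
  Result: [0, 2, 3, 4, 5, 1, 6]

Answer: [0, 2, 3, 4, 5, 1, 6]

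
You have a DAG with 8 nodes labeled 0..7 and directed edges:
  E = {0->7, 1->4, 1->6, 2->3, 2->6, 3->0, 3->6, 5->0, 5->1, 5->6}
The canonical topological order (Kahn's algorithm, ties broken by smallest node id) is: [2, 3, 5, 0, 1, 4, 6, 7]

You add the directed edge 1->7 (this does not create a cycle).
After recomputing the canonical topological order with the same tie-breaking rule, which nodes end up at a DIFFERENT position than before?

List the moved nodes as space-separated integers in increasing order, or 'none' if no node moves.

Answer: none

Derivation:
Old toposort: [2, 3, 5, 0, 1, 4, 6, 7]
Added edge 1->7
Recompute Kahn (smallest-id tiebreak):
  initial in-degrees: [2, 1, 0, 1, 1, 0, 4, 2]
  ready (indeg=0): [2, 5]
  pop 2: indeg[3]->0; indeg[6]->3 | ready=[3, 5] | order so far=[2]
  pop 3: indeg[0]->1; indeg[6]->2 | ready=[5] | order so far=[2, 3]
  pop 5: indeg[0]->0; indeg[1]->0; indeg[6]->1 | ready=[0, 1] | order so far=[2, 3, 5]
  pop 0: indeg[7]->1 | ready=[1] | order so far=[2, 3, 5, 0]
  pop 1: indeg[4]->0; indeg[6]->0; indeg[7]->0 | ready=[4, 6, 7] | order so far=[2, 3, 5, 0, 1]
  pop 4: no out-edges | ready=[6, 7] | order so far=[2, 3, 5, 0, 1, 4]
  pop 6: no out-edges | ready=[7] | order so far=[2, 3, 5, 0, 1, 4, 6]
  pop 7: no out-edges | ready=[] | order so far=[2, 3, 5, 0, 1, 4, 6, 7]
New canonical toposort: [2, 3, 5, 0, 1, 4, 6, 7]
Compare positions:
  Node 0: index 3 -> 3 (same)
  Node 1: index 4 -> 4 (same)
  Node 2: index 0 -> 0 (same)
  Node 3: index 1 -> 1 (same)
  Node 4: index 5 -> 5 (same)
  Node 5: index 2 -> 2 (same)
  Node 6: index 6 -> 6 (same)
  Node 7: index 7 -> 7 (same)
Nodes that changed position: none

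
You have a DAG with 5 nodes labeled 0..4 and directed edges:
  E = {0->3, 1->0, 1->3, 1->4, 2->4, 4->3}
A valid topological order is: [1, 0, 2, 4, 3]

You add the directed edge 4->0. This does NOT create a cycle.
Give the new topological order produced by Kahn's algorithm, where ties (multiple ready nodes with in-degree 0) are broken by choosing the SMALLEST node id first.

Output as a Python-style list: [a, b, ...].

Old toposort: [1, 0, 2, 4, 3]
Added edge: 4->0
Position of 4 (3) > position of 0 (1). Must reorder: 4 must now come before 0.
Run Kahn's algorithm (break ties by smallest node id):
  initial in-degrees: [2, 0, 0, 3, 2]
  ready (indeg=0): [1, 2]
  pop 1: indeg[0]->1; indeg[3]->2; indeg[4]->1 | ready=[2] | order so far=[1]
  pop 2: indeg[4]->0 | ready=[4] | order so far=[1, 2]
  pop 4: indeg[0]->0; indeg[3]->1 | ready=[0] | order so far=[1, 2, 4]
  pop 0: indeg[3]->0 | ready=[3] | order so far=[1, 2, 4, 0]
  pop 3: no out-edges | ready=[] | order so far=[1, 2, 4, 0, 3]
  Result: [1, 2, 4, 0, 3]

Answer: [1, 2, 4, 0, 3]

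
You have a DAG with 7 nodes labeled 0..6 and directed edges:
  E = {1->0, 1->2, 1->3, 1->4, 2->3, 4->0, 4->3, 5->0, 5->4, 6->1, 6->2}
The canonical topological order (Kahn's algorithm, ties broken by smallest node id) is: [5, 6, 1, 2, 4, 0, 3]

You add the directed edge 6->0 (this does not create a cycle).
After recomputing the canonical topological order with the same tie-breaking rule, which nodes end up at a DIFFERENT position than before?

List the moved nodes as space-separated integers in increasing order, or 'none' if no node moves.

Old toposort: [5, 6, 1, 2, 4, 0, 3]
Added edge 6->0
Recompute Kahn (smallest-id tiebreak):
  initial in-degrees: [4, 1, 2, 3, 2, 0, 0]
  ready (indeg=0): [5, 6]
  pop 5: indeg[0]->3; indeg[4]->1 | ready=[6] | order so far=[5]
  pop 6: indeg[0]->2; indeg[1]->0; indeg[2]->1 | ready=[1] | order so far=[5, 6]
  pop 1: indeg[0]->1; indeg[2]->0; indeg[3]->2; indeg[4]->0 | ready=[2, 4] | order so far=[5, 6, 1]
  pop 2: indeg[3]->1 | ready=[4] | order so far=[5, 6, 1, 2]
  pop 4: indeg[0]->0; indeg[3]->0 | ready=[0, 3] | order so far=[5, 6, 1, 2, 4]
  pop 0: no out-edges | ready=[3] | order so far=[5, 6, 1, 2, 4, 0]
  pop 3: no out-edges | ready=[] | order so far=[5, 6, 1, 2, 4, 0, 3]
New canonical toposort: [5, 6, 1, 2, 4, 0, 3]
Compare positions:
  Node 0: index 5 -> 5 (same)
  Node 1: index 2 -> 2 (same)
  Node 2: index 3 -> 3 (same)
  Node 3: index 6 -> 6 (same)
  Node 4: index 4 -> 4 (same)
  Node 5: index 0 -> 0 (same)
  Node 6: index 1 -> 1 (same)
Nodes that changed position: none

Answer: none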